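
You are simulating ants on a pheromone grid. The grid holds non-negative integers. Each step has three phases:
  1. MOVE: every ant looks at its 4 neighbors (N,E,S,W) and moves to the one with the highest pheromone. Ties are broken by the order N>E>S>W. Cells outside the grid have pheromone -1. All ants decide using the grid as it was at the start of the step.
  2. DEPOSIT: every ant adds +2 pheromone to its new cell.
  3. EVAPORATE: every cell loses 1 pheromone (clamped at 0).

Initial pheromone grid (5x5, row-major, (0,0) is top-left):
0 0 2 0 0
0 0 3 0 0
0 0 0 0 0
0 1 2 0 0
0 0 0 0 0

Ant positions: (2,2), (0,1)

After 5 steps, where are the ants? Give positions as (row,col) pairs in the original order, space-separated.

Step 1: ant0:(2,2)->N->(1,2) | ant1:(0,1)->E->(0,2)
  grid max=4 at (1,2)
Step 2: ant0:(1,2)->N->(0,2) | ant1:(0,2)->S->(1,2)
  grid max=5 at (1,2)
Step 3: ant0:(0,2)->S->(1,2) | ant1:(1,2)->N->(0,2)
  grid max=6 at (1,2)
Step 4: ant0:(1,2)->N->(0,2) | ant1:(0,2)->S->(1,2)
  grid max=7 at (1,2)
Step 5: ant0:(0,2)->S->(1,2) | ant1:(1,2)->N->(0,2)
  grid max=8 at (1,2)

(1,2) (0,2)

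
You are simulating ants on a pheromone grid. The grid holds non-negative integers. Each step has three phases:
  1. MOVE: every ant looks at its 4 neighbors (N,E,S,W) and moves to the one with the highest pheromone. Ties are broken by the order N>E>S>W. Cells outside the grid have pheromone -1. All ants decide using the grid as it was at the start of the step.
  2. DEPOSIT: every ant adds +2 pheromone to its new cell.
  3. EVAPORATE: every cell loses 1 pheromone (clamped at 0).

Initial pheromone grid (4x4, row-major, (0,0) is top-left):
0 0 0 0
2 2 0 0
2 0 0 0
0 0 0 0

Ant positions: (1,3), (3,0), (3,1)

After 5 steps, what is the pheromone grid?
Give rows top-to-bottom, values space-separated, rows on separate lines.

After step 1: ants at (0,3),(2,0),(2,1)
  0 0 0 1
  1 1 0 0
  3 1 0 0
  0 0 0 0
After step 2: ants at (1,3),(1,0),(2,0)
  0 0 0 0
  2 0 0 1
  4 0 0 0
  0 0 0 0
After step 3: ants at (0,3),(2,0),(1,0)
  0 0 0 1
  3 0 0 0
  5 0 0 0
  0 0 0 0
After step 4: ants at (1,3),(1,0),(2,0)
  0 0 0 0
  4 0 0 1
  6 0 0 0
  0 0 0 0
After step 5: ants at (0,3),(2,0),(1,0)
  0 0 0 1
  5 0 0 0
  7 0 0 0
  0 0 0 0

0 0 0 1
5 0 0 0
7 0 0 0
0 0 0 0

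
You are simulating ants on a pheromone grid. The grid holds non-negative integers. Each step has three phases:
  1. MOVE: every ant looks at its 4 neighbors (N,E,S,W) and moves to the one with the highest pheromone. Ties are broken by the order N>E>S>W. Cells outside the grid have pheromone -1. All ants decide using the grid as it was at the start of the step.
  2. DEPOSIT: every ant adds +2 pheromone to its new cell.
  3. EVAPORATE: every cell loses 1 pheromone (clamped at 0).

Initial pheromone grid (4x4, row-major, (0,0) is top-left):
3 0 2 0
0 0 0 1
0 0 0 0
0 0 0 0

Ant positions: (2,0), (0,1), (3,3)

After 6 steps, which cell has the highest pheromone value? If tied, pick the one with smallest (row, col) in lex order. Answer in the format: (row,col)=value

Step 1: ant0:(2,0)->N->(1,0) | ant1:(0,1)->W->(0,0) | ant2:(3,3)->N->(2,3)
  grid max=4 at (0,0)
Step 2: ant0:(1,0)->N->(0,0) | ant1:(0,0)->S->(1,0) | ant2:(2,3)->N->(1,3)
  grid max=5 at (0,0)
Step 3: ant0:(0,0)->S->(1,0) | ant1:(1,0)->N->(0,0) | ant2:(1,3)->N->(0,3)
  grid max=6 at (0,0)
Step 4: ant0:(1,0)->N->(0,0) | ant1:(0,0)->S->(1,0) | ant2:(0,3)->S->(1,3)
  grid max=7 at (0,0)
Step 5: ant0:(0,0)->S->(1,0) | ant1:(1,0)->N->(0,0) | ant2:(1,3)->N->(0,3)
  grid max=8 at (0,0)
Step 6: ant0:(1,0)->N->(0,0) | ant1:(0,0)->S->(1,0) | ant2:(0,3)->S->(1,3)
  grid max=9 at (0,0)
Final grid:
  9 0 0 0
  6 0 0 1
  0 0 0 0
  0 0 0 0
Max pheromone 9 at (0,0)

Answer: (0,0)=9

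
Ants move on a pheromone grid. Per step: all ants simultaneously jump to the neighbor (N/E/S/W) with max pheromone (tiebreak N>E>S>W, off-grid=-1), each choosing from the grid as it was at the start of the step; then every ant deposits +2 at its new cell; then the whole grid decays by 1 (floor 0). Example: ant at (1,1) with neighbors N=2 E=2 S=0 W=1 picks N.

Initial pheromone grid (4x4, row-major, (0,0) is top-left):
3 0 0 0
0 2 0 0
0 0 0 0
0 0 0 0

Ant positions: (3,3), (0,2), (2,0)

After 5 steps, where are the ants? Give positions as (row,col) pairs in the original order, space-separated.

Step 1: ant0:(3,3)->N->(2,3) | ant1:(0,2)->E->(0,3) | ant2:(2,0)->N->(1,0)
  grid max=2 at (0,0)
Step 2: ant0:(2,3)->N->(1,3) | ant1:(0,3)->S->(1,3) | ant2:(1,0)->N->(0,0)
  grid max=3 at (0,0)
Step 3: ant0:(1,3)->N->(0,3) | ant1:(1,3)->N->(0,3) | ant2:(0,0)->E->(0,1)
  grid max=3 at (0,3)
Step 4: ant0:(0,3)->S->(1,3) | ant1:(0,3)->S->(1,3) | ant2:(0,1)->W->(0,0)
  grid max=5 at (1,3)
Step 5: ant0:(1,3)->N->(0,3) | ant1:(1,3)->N->(0,3) | ant2:(0,0)->E->(0,1)
  grid max=5 at (0,3)

(0,3) (0,3) (0,1)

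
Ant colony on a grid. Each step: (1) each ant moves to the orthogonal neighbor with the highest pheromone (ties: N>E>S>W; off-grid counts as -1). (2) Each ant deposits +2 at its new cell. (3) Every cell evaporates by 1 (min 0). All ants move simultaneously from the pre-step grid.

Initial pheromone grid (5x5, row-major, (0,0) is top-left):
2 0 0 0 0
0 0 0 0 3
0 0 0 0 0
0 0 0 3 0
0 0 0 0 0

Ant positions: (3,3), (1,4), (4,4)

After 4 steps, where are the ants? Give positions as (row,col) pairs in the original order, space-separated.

Step 1: ant0:(3,3)->N->(2,3) | ant1:(1,4)->N->(0,4) | ant2:(4,4)->N->(3,4)
  grid max=2 at (1,4)
Step 2: ant0:(2,3)->S->(3,3) | ant1:(0,4)->S->(1,4) | ant2:(3,4)->W->(3,3)
  grid max=5 at (3,3)
Step 3: ant0:(3,3)->N->(2,3) | ant1:(1,4)->N->(0,4) | ant2:(3,3)->N->(2,3)
  grid max=4 at (3,3)
Step 4: ant0:(2,3)->S->(3,3) | ant1:(0,4)->S->(1,4) | ant2:(2,3)->S->(3,3)
  grid max=7 at (3,3)

(3,3) (1,4) (3,3)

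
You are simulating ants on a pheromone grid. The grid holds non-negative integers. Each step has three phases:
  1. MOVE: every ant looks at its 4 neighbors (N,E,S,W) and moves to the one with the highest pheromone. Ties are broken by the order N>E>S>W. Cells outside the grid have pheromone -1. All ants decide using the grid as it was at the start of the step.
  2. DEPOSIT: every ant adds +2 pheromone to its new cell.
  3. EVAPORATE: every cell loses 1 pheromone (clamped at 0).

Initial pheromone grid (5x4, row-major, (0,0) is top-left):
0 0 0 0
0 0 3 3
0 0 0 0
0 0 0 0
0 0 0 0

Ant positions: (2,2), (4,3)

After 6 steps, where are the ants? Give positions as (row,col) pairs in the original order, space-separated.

Step 1: ant0:(2,2)->N->(1,2) | ant1:(4,3)->N->(3,3)
  grid max=4 at (1,2)
Step 2: ant0:(1,2)->E->(1,3) | ant1:(3,3)->N->(2,3)
  grid max=3 at (1,2)
Step 3: ant0:(1,3)->W->(1,2) | ant1:(2,3)->N->(1,3)
  grid max=4 at (1,2)
Step 4: ant0:(1,2)->E->(1,3) | ant1:(1,3)->W->(1,2)
  grid max=5 at (1,2)
Step 5: ant0:(1,3)->W->(1,2) | ant1:(1,2)->E->(1,3)
  grid max=6 at (1,2)
Step 6: ant0:(1,2)->E->(1,3) | ant1:(1,3)->W->(1,2)
  grid max=7 at (1,2)

(1,3) (1,2)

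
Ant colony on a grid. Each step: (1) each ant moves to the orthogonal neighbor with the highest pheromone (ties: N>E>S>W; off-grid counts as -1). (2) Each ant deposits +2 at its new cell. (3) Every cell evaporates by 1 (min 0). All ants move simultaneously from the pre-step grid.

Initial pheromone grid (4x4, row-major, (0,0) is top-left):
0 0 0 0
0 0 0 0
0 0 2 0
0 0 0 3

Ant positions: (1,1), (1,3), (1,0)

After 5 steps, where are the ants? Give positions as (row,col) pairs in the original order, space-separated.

Step 1: ant0:(1,1)->N->(0,1) | ant1:(1,3)->N->(0,3) | ant2:(1,0)->N->(0,0)
  grid max=2 at (3,3)
Step 2: ant0:(0,1)->W->(0,0) | ant1:(0,3)->S->(1,3) | ant2:(0,0)->E->(0,1)
  grid max=2 at (0,0)
Step 3: ant0:(0,0)->E->(0,1) | ant1:(1,3)->N->(0,3) | ant2:(0,1)->W->(0,0)
  grid max=3 at (0,0)
Step 4: ant0:(0,1)->W->(0,0) | ant1:(0,3)->S->(1,3) | ant2:(0,0)->E->(0,1)
  grid max=4 at (0,0)
Step 5: ant0:(0,0)->E->(0,1) | ant1:(1,3)->N->(0,3) | ant2:(0,1)->W->(0,0)
  grid max=5 at (0,0)

(0,1) (0,3) (0,0)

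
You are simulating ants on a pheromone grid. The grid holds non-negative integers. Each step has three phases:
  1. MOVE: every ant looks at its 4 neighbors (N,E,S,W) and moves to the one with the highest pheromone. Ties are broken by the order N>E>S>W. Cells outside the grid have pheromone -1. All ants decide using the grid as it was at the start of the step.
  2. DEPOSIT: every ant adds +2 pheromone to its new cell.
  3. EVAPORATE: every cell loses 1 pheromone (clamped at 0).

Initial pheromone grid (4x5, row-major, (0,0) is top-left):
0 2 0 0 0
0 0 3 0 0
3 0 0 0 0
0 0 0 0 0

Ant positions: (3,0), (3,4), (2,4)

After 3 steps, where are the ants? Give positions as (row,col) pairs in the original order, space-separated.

Step 1: ant0:(3,0)->N->(2,0) | ant1:(3,4)->N->(2,4) | ant2:(2,4)->N->(1,4)
  grid max=4 at (2,0)
Step 2: ant0:(2,0)->N->(1,0) | ant1:(2,4)->N->(1,4) | ant2:(1,4)->S->(2,4)
  grid max=3 at (2,0)
Step 3: ant0:(1,0)->S->(2,0) | ant1:(1,4)->S->(2,4) | ant2:(2,4)->N->(1,4)
  grid max=4 at (2,0)

(2,0) (2,4) (1,4)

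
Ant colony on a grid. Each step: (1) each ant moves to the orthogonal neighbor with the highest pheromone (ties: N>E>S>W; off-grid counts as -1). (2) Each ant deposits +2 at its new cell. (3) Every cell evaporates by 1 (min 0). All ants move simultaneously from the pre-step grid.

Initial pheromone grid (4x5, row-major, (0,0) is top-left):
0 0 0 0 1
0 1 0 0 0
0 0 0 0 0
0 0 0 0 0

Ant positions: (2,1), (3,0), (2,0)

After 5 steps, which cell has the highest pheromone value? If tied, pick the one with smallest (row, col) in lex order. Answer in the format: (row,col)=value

Step 1: ant0:(2,1)->N->(1,1) | ant1:(3,0)->N->(2,0) | ant2:(2,0)->N->(1,0)
  grid max=2 at (1,1)
Step 2: ant0:(1,1)->W->(1,0) | ant1:(2,0)->N->(1,0) | ant2:(1,0)->E->(1,1)
  grid max=4 at (1,0)
Step 3: ant0:(1,0)->E->(1,1) | ant1:(1,0)->E->(1,1) | ant2:(1,1)->W->(1,0)
  grid max=6 at (1,1)
Step 4: ant0:(1,1)->W->(1,0) | ant1:(1,1)->W->(1,0) | ant2:(1,0)->E->(1,1)
  grid max=8 at (1,0)
Step 5: ant0:(1,0)->E->(1,1) | ant1:(1,0)->E->(1,1) | ant2:(1,1)->W->(1,0)
  grid max=10 at (1,1)
Final grid:
  0 0 0 0 0
  9 10 0 0 0
  0 0 0 0 0
  0 0 0 0 0
Max pheromone 10 at (1,1)

Answer: (1,1)=10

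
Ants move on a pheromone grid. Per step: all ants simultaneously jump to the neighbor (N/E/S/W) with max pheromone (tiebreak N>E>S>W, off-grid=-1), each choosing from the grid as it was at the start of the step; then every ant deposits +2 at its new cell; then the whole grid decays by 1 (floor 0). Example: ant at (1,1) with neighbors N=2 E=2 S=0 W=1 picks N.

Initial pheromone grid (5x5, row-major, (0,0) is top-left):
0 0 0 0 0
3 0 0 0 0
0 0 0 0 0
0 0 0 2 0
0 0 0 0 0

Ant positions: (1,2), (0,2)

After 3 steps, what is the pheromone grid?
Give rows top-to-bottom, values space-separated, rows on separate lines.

After step 1: ants at (0,2),(0,3)
  0 0 1 1 0
  2 0 0 0 0
  0 0 0 0 0
  0 0 0 1 0
  0 0 0 0 0
After step 2: ants at (0,3),(0,2)
  0 0 2 2 0
  1 0 0 0 0
  0 0 0 0 0
  0 0 0 0 0
  0 0 0 0 0
After step 3: ants at (0,2),(0,3)
  0 0 3 3 0
  0 0 0 0 0
  0 0 0 0 0
  0 0 0 0 0
  0 0 0 0 0

0 0 3 3 0
0 0 0 0 0
0 0 0 0 0
0 0 0 0 0
0 0 0 0 0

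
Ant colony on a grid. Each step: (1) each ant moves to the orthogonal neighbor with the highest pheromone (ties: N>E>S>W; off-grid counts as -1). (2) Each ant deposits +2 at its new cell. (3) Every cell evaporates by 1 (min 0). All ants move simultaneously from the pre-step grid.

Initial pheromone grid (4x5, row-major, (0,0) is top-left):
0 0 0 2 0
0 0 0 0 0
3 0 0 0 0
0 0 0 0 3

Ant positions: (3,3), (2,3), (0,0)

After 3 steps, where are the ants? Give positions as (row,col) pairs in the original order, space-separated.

Step 1: ant0:(3,3)->E->(3,4) | ant1:(2,3)->N->(1,3) | ant2:(0,0)->E->(0,1)
  grid max=4 at (3,4)
Step 2: ant0:(3,4)->N->(2,4) | ant1:(1,3)->N->(0,3) | ant2:(0,1)->E->(0,2)
  grid max=3 at (3,4)
Step 3: ant0:(2,4)->S->(3,4) | ant1:(0,3)->W->(0,2) | ant2:(0,2)->E->(0,3)
  grid max=4 at (3,4)

(3,4) (0,2) (0,3)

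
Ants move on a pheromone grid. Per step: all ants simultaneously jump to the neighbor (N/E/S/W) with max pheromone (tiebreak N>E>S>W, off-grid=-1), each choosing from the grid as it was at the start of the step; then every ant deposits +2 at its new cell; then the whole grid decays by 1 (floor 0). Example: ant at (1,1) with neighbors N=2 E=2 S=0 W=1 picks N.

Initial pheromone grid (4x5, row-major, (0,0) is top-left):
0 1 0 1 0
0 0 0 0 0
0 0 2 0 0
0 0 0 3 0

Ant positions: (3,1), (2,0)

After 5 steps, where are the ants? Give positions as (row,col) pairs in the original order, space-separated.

Step 1: ant0:(3,1)->N->(2,1) | ant1:(2,0)->N->(1,0)
  grid max=2 at (3,3)
Step 2: ant0:(2,1)->E->(2,2) | ant1:(1,0)->N->(0,0)
  grid max=2 at (2,2)
Step 3: ant0:(2,2)->N->(1,2) | ant1:(0,0)->E->(0,1)
  grid max=1 at (0,1)
Step 4: ant0:(1,2)->S->(2,2) | ant1:(0,1)->E->(0,2)
  grid max=2 at (2,2)
Step 5: ant0:(2,2)->N->(1,2) | ant1:(0,2)->E->(0,3)
  grid max=1 at (0,3)

(1,2) (0,3)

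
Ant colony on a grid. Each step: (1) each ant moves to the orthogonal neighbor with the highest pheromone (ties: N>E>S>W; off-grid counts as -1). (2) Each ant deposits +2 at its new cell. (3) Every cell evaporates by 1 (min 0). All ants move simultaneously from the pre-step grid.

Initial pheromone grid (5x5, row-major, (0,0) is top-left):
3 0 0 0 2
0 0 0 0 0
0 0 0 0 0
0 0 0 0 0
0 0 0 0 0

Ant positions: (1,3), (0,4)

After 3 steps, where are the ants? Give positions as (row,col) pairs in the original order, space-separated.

Step 1: ant0:(1,3)->N->(0,3) | ant1:(0,4)->S->(1,4)
  grid max=2 at (0,0)
Step 2: ant0:(0,3)->E->(0,4) | ant1:(1,4)->N->(0,4)
  grid max=4 at (0,4)
Step 3: ant0:(0,4)->S->(1,4) | ant1:(0,4)->S->(1,4)
  grid max=3 at (0,4)

(1,4) (1,4)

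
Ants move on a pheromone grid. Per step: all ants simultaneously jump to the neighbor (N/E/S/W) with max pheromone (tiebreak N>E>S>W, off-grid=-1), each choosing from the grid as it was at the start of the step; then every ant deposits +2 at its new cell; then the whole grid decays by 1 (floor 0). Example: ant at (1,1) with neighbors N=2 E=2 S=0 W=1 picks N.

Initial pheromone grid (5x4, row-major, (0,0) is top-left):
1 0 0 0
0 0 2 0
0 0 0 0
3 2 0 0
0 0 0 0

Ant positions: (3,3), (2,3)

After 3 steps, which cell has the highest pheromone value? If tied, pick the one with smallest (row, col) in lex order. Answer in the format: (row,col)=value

Answer: (1,3)=3

Derivation:
Step 1: ant0:(3,3)->N->(2,3) | ant1:(2,3)->N->(1,3)
  grid max=2 at (3,0)
Step 2: ant0:(2,3)->N->(1,3) | ant1:(1,3)->S->(2,3)
  grid max=2 at (1,3)
Step 3: ant0:(1,3)->S->(2,3) | ant1:(2,3)->N->(1,3)
  grid max=3 at (1,3)
Final grid:
  0 0 0 0
  0 0 0 3
  0 0 0 3
  0 0 0 0
  0 0 0 0
Max pheromone 3 at (1,3)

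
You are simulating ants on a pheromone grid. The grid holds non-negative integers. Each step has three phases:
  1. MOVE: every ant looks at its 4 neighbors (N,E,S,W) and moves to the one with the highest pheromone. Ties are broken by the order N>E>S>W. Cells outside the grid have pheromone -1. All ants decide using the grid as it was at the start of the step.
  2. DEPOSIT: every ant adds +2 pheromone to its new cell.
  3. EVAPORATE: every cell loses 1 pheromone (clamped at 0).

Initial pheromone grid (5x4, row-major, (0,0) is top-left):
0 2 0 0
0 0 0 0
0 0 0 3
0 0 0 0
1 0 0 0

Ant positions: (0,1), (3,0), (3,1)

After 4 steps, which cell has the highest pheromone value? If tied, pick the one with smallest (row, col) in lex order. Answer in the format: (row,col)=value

Step 1: ant0:(0,1)->E->(0,2) | ant1:(3,0)->S->(4,0) | ant2:(3,1)->N->(2,1)
  grid max=2 at (2,3)
Step 2: ant0:(0,2)->W->(0,1) | ant1:(4,0)->N->(3,0) | ant2:(2,1)->N->(1,1)
  grid max=2 at (0,1)
Step 3: ant0:(0,1)->S->(1,1) | ant1:(3,0)->S->(4,0) | ant2:(1,1)->N->(0,1)
  grid max=3 at (0,1)
Step 4: ant0:(1,1)->N->(0,1) | ant1:(4,0)->N->(3,0) | ant2:(0,1)->S->(1,1)
  grid max=4 at (0,1)
Final grid:
  0 4 0 0
  0 3 0 0
  0 0 0 0
  1 0 0 0
  1 0 0 0
Max pheromone 4 at (0,1)

Answer: (0,1)=4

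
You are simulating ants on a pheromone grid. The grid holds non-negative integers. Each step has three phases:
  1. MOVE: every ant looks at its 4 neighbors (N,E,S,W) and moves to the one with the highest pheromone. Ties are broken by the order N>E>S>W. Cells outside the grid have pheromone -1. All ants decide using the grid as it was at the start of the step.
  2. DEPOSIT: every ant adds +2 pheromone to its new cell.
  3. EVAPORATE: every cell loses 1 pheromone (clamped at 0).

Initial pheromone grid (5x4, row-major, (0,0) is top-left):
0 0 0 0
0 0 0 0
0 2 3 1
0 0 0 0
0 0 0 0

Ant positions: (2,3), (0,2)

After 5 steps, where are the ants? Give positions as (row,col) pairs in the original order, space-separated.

Step 1: ant0:(2,3)->W->(2,2) | ant1:(0,2)->E->(0,3)
  grid max=4 at (2,2)
Step 2: ant0:(2,2)->W->(2,1) | ant1:(0,3)->S->(1,3)
  grid max=3 at (2,2)
Step 3: ant0:(2,1)->E->(2,2) | ant1:(1,3)->N->(0,3)
  grid max=4 at (2,2)
Step 4: ant0:(2,2)->W->(2,1) | ant1:(0,3)->S->(1,3)
  grid max=3 at (2,2)
Step 5: ant0:(2,1)->E->(2,2) | ant1:(1,3)->N->(0,3)
  grid max=4 at (2,2)

(2,2) (0,3)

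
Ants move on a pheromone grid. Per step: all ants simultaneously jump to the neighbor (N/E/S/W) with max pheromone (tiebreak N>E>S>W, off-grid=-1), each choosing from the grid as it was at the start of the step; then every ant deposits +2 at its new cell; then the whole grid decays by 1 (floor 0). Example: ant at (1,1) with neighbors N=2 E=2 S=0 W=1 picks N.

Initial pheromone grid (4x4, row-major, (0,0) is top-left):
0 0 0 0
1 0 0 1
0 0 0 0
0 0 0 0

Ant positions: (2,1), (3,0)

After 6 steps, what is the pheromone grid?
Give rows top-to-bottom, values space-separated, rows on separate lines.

After step 1: ants at (1,1),(2,0)
  0 0 0 0
  0 1 0 0
  1 0 0 0
  0 0 0 0
After step 2: ants at (0,1),(1,0)
  0 1 0 0
  1 0 0 0
  0 0 0 0
  0 0 0 0
After step 3: ants at (0,2),(0,0)
  1 0 1 0
  0 0 0 0
  0 0 0 0
  0 0 0 0
After step 4: ants at (0,3),(0,1)
  0 1 0 1
  0 0 0 0
  0 0 0 0
  0 0 0 0
After step 5: ants at (1,3),(0,2)
  0 0 1 0
  0 0 0 1
  0 0 0 0
  0 0 0 0
After step 6: ants at (0,3),(0,3)
  0 0 0 3
  0 0 0 0
  0 0 0 0
  0 0 0 0

0 0 0 3
0 0 0 0
0 0 0 0
0 0 0 0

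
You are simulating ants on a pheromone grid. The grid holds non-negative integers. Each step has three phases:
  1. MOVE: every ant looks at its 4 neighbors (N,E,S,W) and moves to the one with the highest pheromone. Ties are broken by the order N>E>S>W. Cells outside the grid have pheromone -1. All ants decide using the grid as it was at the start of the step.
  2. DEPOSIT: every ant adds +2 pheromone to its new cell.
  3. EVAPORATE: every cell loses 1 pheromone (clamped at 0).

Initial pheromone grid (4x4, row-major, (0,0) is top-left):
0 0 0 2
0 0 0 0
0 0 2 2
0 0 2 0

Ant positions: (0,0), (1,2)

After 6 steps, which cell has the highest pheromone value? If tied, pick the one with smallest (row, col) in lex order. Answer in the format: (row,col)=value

Step 1: ant0:(0,0)->E->(0,1) | ant1:(1,2)->S->(2,2)
  grid max=3 at (2,2)
Step 2: ant0:(0,1)->E->(0,2) | ant1:(2,2)->E->(2,3)
  grid max=2 at (2,2)
Step 3: ant0:(0,2)->E->(0,3) | ant1:(2,3)->W->(2,2)
  grid max=3 at (2,2)
Step 4: ant0:(0,3)->S->(1,3) | ant1:(2,2)->E->(2,3)
  grid max=2 at (2,2)
Step 5: ant0:(1,3)->S->(2,3) | ant1:(2,3)->W->(2,2)
  grid max=3 at (2,2)
Step 6: ant0:(2,3)->W->(2,2) | ant1:(2,2)->E->(2,3)
  grid max=4 at (2,2)
Final grid:
  0 0 0 0
  0 0 0 0
  0 0 4 4
  0 0 0 0
Max pheromone 4 at (2,2)

Answer: (2,2)=4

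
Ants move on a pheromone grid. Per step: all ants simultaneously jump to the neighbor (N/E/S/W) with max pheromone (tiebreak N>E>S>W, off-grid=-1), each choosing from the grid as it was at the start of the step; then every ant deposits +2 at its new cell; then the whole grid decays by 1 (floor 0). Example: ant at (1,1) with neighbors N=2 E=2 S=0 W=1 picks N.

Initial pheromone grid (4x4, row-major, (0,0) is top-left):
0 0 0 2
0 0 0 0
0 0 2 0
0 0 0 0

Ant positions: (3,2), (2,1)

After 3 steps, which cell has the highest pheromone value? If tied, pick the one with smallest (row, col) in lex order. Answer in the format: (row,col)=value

Step 1: ant0:(3,2)->N->(2,2) | ant1:(2,1)->E->(2,2)
  grid max=5 at (2,2)
Step 2: ant0:(2,2)->N->(1,2) | ant1:(2,2)->N->(1,2)
  grid max=4 at (2,2)
Step 3: ant0:(1,2)->S->(2,2) | ant1:(1,2)->S->(2,2)
  grid max=7 at (2,2)
Final grid:
  0 0 0 0
  0 0 2 0
  0 0 7 0
  0 0 0 0
Max pheromone 7 at (2,2)

Answer: (2,2)=7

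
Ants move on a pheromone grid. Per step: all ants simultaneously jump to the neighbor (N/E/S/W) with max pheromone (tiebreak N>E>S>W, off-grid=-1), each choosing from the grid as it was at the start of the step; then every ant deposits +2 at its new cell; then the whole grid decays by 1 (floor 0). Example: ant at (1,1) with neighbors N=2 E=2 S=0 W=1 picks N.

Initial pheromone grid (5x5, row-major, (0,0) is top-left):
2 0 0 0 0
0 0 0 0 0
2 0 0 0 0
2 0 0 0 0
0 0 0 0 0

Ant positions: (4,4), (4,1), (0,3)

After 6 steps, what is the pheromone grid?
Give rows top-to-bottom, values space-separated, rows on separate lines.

After step 1: ants at (3,4),(3,1),(0,4)
  1 0 0 0 1
  0 0 0 0 0
  1 0 0 0 0
  1 1 0 0 1
  0 0 0 0 0
After step 2: ants at (2,4),(3,0),(1,4)
  0 0 0 0 0
  0 0 0 0 1
  0 0 0 0 1
  2 0 0 0 0
  0 0 0 0 0
After step 3: ants at (1,4),(2,0),(2,4)
  0 0 0 0 0
  0 0 0 0 2
  1 0 0 0 2
  1 0 0 0 0
  0 0 0 0 0
After step 4: ants at (2,4),(3,0),(1,4)
  0 0 0 0 0
  0 0 0 0 3
  0 0 0 0 3
  2 0 0 0 0
  0 0 0 0 0
After step 5: ants at (1,4),(2,0),(2,4)
  0 0 0 0 0
  0 0 0 0 4
  1 0 0 0 4
  1 0 0 0 0
  0 0 0 0 0
After step 6: ants at (2,4),(3,0),(1,4)
  0 0 0 0 0
  0 0 0 0 5
  0 0 0 0 5
  2 0 0 0 0
  0 0 0 0 0

0 0 0 0 0
0 0 0 0 5
0 0 0 0 5
2 0 0 0 0
0 0 0 0 0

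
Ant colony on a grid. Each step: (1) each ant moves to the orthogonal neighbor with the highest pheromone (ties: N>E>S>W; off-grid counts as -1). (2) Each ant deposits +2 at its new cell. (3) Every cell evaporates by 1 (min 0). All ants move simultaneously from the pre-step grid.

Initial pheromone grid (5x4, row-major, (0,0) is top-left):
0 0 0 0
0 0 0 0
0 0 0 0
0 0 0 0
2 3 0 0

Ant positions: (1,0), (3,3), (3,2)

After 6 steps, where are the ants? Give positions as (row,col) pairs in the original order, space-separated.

Step 1: ant0:(1,0)->N->(0,0) | ant1:(3,3)->N->(2,3) | ant2:(3,2)->N->(2,2)
  grid max=2 at (4,1)
Step 2: ant0:(0,0)->E->(0,1) | ant1:(2,3)->W->(2,2) | ant2:(2,2)->E->(2,3)
  grid max=2 at (2,2)
Step 3: ant0:(0,1)->E->(0,2) | ant1:(2,2)->E->(2,3) | ant2:(2,3)->W->(2,2)
  grid max=3 at (2,2)
Step 4: ant0:(0,2)->E->(0,3) | ant1:(2,3)->W->(2,2) | ant2:(2,2)->E->(2,3)
  grid max=4 at (2,2)
Step 5: ant0:(0,3)->S->(1,3) | ant1:(2,2)->E->(2,3) | ant2:(2,3)->W->(2,2)
  grid max=5 at (2,2)
Step 6: ant0:(1,3)->S->(2,3) | ant1:(2,3)->W->(2,2) | ant2:(2,2)->E->(2,3)
  grid max=8 at (2,3)

(2,3) (2,2) (2,3)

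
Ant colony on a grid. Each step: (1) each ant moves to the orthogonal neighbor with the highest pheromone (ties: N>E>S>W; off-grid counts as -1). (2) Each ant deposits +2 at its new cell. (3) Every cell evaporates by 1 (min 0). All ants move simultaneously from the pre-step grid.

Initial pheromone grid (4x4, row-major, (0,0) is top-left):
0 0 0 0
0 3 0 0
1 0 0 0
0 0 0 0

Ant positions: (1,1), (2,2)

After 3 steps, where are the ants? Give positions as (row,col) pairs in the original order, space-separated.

Step 1: ant0:(1,1)->N->(0,1) | ant1:(2,2)->N->(1,2)
  grid max=2 at (1,1)
Step 2: ant0:(0,1)->S->(1,1) | ant1:(1,2)->W->(1,1)
  grid max=5 at (1,1)
Step 3: ant0:(1,1)->N->(0,1) | ant1:(1,1)->N->(0,1)
  grid max=4 at (1,1)

(0,1) (0,1)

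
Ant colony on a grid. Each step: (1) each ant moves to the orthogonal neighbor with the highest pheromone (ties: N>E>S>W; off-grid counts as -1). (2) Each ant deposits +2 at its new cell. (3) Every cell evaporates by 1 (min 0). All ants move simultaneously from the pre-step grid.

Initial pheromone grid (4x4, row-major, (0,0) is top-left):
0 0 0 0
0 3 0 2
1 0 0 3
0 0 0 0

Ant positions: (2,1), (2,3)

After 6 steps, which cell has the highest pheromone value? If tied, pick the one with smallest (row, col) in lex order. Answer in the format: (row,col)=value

Step 1: ant0:(2,1)->N->(1,1) | ant1:(2,3)->N->(1,3)
  grid max=4 at (1,1)
Step 2: ant0:(1,1)->N->(0,1) | ant1:(1,3)->S->(2,3)
  grid max=3 at (1,1)
Step 3: ant0:(0,1)->S->(1,1) | ant1:(2,3)->N->(1,3)
  grid max=4 at (1,1)
Step 4: ant0:(1,1)->N->(0,1) | ant1:(1,3)->S->(2,3)
  grid max=3 at (1,1)
Step 5: ant0:(0,1)->S->(1,1) | ant1:(2,3)->N->(1,3)
  grid max=4 at (1,1)
Step 6: ant0:(1,1)->N->(0,1) | ant1:(1,3)->S->(2,3)
  grid max=3 at (1,1)
Final grid:
  0 1 0 0
  0 3 0 2
  0 0 0 3
  0 0 0 0
Max pheromone 3 at (1,1)

Answer: (1,1)=3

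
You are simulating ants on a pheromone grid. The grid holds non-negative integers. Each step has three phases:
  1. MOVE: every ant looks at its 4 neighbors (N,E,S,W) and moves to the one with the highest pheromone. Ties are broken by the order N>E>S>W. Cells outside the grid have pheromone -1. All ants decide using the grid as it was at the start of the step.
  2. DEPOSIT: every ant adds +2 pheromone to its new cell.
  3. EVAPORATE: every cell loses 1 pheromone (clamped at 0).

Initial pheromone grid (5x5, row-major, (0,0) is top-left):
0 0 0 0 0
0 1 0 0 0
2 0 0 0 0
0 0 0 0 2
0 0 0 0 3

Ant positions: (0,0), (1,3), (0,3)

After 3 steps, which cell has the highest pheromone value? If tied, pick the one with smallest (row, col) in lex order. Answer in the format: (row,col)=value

Answer: (0,3)=5

Derivation:
Step 1: ant0:(0,0)->E->(0,1) | ant1:(1,3)->N->(0,3) | ant2:(0,3)->E->(0,4)
  grid max=2 at (4,4)
Step 2: ant0:(0,1)->E->(0,2) | ant1:(0,3)->E->(0,4) | ant2:(0,4)->W->(0,3)
  grid max=2 at (0,3)
Step 3: ant0:(0,2)->E->(0,3) | ant1:(0,4)->W->(0,3) | ant2:(0,3)->E->(0,4)
  grid max=5 at (0,3)
Final grid:
  0 0 0 5 3
  0 0 0 0 0
  0 0 0 0 0
  0 0 0 0 0
  0 0 0 0 0
Max pheromone 5 at (0,3)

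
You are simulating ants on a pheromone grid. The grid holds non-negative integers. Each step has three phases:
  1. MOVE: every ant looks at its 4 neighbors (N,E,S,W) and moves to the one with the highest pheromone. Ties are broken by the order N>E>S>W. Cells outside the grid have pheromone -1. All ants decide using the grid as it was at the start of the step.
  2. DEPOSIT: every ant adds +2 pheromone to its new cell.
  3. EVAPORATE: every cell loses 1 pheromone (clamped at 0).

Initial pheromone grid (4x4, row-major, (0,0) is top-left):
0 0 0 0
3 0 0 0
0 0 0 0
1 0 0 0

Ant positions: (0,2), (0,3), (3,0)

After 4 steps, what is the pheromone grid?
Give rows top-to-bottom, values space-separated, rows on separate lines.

After step 1: ants at (0,3),(1,3),(2,0)
  0 0 0 1
  2 0 0 1
  1 0 0 0
  0 0 0 0
After step 2: ants at (1,3),(0,3),(1,0)
  0 0 0 2
  3 0 0 2
  0 0 0 0
  0 0 0 0
After step 3: ants at (0,3),(1,3),(0,0)
  1 0 0 3
  2 0 0 3
  0 0 0 0
  0 0 0 0
After step 4: ants at (1,3),(0,3),(1,0)
  0 0 0 4
  3 0 0 4
  0 0 0 0
  0 0 0 0

0 0 0 4
3 0 0 4
0 0 0 0
0 0 0 0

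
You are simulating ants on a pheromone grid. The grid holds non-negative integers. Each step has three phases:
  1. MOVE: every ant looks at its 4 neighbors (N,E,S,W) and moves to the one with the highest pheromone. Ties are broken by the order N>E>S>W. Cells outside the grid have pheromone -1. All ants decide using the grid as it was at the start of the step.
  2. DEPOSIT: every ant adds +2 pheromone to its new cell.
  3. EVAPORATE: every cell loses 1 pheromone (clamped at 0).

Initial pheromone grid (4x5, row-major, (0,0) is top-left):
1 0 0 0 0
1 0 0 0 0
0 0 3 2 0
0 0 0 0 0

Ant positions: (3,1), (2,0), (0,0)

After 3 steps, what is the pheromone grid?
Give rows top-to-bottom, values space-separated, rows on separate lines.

After step 1: ants at (2,1),(1,0),(1,0)
  0 0 0 0 0
  4 0 0 0 0
  0 1 2 1 0
  0 0 0 0 0
After step 2: ants at (2,2),(0,0),(0,0)
  3 0 0 0 0
  3 0 0 0 0
  0 0 3 0 0
  0 0 0 0 0
After step 3: ants at (1,2),(1,0),(1,0)
  2 0 0 0 0
  6 0 1 0 0
  0 0 2 0 0
  0 0 0 0 0

2 0 0 0 0
6 0 1 0 0
0 0 2 0 0
0 0 0 0 0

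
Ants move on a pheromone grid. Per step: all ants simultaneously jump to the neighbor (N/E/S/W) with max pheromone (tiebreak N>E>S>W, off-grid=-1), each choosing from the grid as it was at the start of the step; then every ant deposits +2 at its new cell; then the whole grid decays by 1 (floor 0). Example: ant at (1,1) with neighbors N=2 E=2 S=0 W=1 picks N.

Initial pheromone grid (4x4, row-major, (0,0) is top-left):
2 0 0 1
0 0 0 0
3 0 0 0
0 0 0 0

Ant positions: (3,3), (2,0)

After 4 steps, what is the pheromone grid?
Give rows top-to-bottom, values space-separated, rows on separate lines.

After step 1: ants at (2,3),(1,0)
  1 0 0 0
  1 0 0 0
  2 0 0 1
  0 0 0 0
After step 2: ants at (1,3),(2,0)
  0 0 0 0
  0 0 0 1
  3 0 0 0
  0 0 0 0
After step 3: ants at (0,3),(1,0)
  0 0 0 1
  1 0 0 0
  2 0 0 0
  0 0 0 0
After step 4: ants at (1,3),(2,0)
  0 0 0 0
  0 0 0 1
  3 0 0 0
  0 0 0 0

0 0 0 0
0 0 0 1
3 0 0 0
0 0 0 0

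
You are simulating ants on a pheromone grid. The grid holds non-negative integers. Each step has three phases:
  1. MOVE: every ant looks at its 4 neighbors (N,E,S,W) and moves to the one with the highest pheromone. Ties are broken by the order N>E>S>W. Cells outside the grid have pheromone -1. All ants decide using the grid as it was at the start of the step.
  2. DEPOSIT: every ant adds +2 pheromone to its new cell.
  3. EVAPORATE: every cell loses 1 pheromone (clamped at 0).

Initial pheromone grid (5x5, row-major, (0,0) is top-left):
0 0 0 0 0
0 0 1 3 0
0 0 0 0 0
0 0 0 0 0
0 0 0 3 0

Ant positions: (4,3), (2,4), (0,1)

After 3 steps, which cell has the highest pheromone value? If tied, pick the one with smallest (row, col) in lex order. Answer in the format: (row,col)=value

Step 1: ant0:(4,3)->N->(3,3) | ant1:(2,4)->N->(1,4) | ant2:(0,1)->E->(0,2)
  grid max=2 at (1,3)
Step 2: ant0:(3,3)->S->(4,3) | ant1:(1,4)->W->(1,3) | ant2:(0,2)->E->(0,3)
  grid max=3 at (1,3)
Step 3: ant0:(4,3)->N->(3,3) | ant1:(1,3)->N->(0,3) | ant2:(0,3)->S->(1,3)
  grid max=4 at (1,3)
Final grid:
  0 0 0 2 0
  0 0 0 4 0
  0 0 0 0 0
  0 0 0 1 0
  0 0 0 2 0
Max pheromone 4 at (1,3)

Answer: (1,3)=4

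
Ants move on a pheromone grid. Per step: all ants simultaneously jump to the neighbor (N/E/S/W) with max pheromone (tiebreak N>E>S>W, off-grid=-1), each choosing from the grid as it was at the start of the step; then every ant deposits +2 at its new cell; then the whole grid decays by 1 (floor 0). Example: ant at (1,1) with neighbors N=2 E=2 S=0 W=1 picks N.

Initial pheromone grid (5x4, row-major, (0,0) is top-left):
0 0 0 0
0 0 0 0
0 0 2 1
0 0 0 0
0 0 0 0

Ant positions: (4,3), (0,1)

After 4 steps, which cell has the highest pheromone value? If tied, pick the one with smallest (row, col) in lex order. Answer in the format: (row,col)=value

Step 1: ant0:(4,3)->N->(3,3) | ant1:(0,1)->E->(0,2)
  grid max=1 at (0,2)
Step 2: ant0:(3,3)->N->(2,3) | ant1:(0,2)->E->(0,3)
  grid max=1 at (0,3)
Step 3: ant0:(2,3)->N->(1,3) | ant1:(0,3)->S->(1,3)
  grid max=3 at (1,3)
Step 4: ant0:(1,3)->N->(0,3) | ant1:(1,3)->N->(0,3)
  grid max=3 at (0,3)
Final grid:
  0 0 0 3
  0 0 0 2
  0 0 0 0
  0 0 0 0
  0 0 0 0
Max pheromone 3 at (0,3)

Answer: (0,3)=3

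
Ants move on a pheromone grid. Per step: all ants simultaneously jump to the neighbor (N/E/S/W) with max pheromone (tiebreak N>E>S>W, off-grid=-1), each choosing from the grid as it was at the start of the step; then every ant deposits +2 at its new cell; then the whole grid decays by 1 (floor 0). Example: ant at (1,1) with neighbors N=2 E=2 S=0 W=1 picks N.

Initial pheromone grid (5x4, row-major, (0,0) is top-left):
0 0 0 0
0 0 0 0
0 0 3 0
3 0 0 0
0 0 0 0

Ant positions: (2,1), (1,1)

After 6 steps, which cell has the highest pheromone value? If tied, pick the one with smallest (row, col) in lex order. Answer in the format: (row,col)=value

Step 1: ant0:(2,1)->E->(2,2) | ant1:(1,1)->N->(0,1)
  grid max=4 at (2,2)
Step 2: ant0:(2,2)->N->(1,2) | ant1:(0,1)->E->(0,2)
  grid max=3 at (2,2)
Step 3: ant0:(1,2)->S->(2,2) | ant1:(0,2)->S->(1,2)
  grid max=4 at (2,2)
Step 4: ant0:(2,2)->N->(1,2) | ant1:(1,2)->S->(2,2)
  grid max=5 at (2,2)
Step 5: ant0:(1,2)->S->(2,2) | ant1:(2,2)->N->(1,2)
  grid max=6 at (2,2)
Step 6: ant0:(2,2)->N->(1,2) | ant1:(1,2)->S->(2,2)
  grid max=7 at (2,2)
Final grid:
  0 0 0 0
  0 0 5 0
  0 0 7 0
  0 0 0 0
  0 0 0 0
Max pheromone 7 at (2,2)

Answer: (2,2)=7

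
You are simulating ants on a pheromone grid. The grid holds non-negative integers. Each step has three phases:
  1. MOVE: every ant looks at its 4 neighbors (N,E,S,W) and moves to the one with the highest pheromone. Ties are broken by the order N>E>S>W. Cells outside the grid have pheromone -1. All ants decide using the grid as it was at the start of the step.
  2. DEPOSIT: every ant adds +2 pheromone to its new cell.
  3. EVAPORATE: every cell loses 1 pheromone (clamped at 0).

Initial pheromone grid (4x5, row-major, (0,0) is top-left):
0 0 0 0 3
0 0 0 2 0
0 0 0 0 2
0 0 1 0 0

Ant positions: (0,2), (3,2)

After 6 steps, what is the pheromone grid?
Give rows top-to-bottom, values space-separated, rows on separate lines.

After step 1: ants at (0,3),(2,2)
  0 0 0 1 2
  0 0 0 1 0
  0 0 1 0 1
  0 0 0 0 0
After step 2: ants at (0,4),(1,2)
  0 0 0 0 3
  0 0 1 0 0
  0 0 0 0 0
  0 0 0 0 0
After step 3: ants at (1,4),(0,2)
  0 0 1 0 2
  0 0 0 0 1
  0 0 0 0 0
  0 0 0 0 0
After step 4: ants at (0,4),(0,3)
  0 0 0 1 3
  0 0 0 0 0
  0 0 0 0 0
  0 0 0 0 0
After step 5: ants at (0,3),(0,4)
  0 0 0 2 4
  0 0 0 0 0
  0 0 0 0 0
  0 0 0 0 0
After step 6: ants at (0,4),(0,3)
  0 0 0 3 5
  0 0 0 0 0
  0 0 0 0 0
  0 0 0 0 0

0 0 0 3 5
0 0 0 0 0
0 0 0 0 0
0 0 0 0 0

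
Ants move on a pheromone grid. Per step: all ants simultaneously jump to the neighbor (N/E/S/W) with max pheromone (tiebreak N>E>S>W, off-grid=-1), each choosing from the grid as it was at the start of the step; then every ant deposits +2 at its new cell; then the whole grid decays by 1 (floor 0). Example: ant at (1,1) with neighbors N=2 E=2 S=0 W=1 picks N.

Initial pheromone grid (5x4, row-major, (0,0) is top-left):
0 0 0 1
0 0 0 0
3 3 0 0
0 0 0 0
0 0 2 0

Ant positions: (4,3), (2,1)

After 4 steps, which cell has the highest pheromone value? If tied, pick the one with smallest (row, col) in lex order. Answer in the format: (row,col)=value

Answer: (2,0)=3

Derivation:
Step 1: ant0:(4,3)->W->(4,2) | ant1:(2,1)->W->(2,0)
  grid max=4 at (2,0)
Step 2: ant0:(4,2)->N->(3,2) | ant1:(2,0)->E->(2,1)
  grid max=3 at (2,0)
Step 3: ant0:(3,2)->S->(4,2) | ant1:(2,1)->W->(2,0)
  grid max=4 at (2,0)
Step 4: ant0:(4,2)->N->(3,2) | ant1:(2,0)->E->(2,1)
  grid max=3 at (2,0)
Final grid:
  0 0 0 0
  0 0 0 0
  3 3 0 0
  0 0 1 0
  0 0 2 0
Max pheromone 3 at (2,0)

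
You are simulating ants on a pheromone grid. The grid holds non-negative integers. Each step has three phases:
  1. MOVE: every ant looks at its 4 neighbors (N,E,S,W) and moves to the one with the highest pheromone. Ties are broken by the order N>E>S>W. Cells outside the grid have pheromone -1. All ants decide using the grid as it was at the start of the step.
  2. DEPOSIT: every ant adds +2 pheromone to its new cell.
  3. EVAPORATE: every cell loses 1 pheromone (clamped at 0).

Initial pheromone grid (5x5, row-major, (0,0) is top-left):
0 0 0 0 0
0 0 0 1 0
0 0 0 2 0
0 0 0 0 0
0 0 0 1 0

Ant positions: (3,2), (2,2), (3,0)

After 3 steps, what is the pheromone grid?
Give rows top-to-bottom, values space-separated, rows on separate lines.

After step 1: ants at (2,2),(2,3),(2,0)
  0 0 0 0 0
  0 0 0 0 0
  1 0 1 3 0
  0 0 0 0 0
  0 0 0 0 0
After step 2: ants at (2,3),(2,2),(1,0)
  0 0 0 0 0
  1 0 0 0 0
  0 0 2 4 0
  0 0 0 0 0
  0 0 0 0 0
After step 3: ants at (2,2),(2,3),(0,0)
  1 0 0 0 0
  0 0 0 0 0
  0 0 3 5 0
  0 0 0 0 0
  0 0 0 0 0

1 0 0 0 0
0 0 0 0 0
0 0 3 5 0
0 0 0 0 0
0 0 0 0 0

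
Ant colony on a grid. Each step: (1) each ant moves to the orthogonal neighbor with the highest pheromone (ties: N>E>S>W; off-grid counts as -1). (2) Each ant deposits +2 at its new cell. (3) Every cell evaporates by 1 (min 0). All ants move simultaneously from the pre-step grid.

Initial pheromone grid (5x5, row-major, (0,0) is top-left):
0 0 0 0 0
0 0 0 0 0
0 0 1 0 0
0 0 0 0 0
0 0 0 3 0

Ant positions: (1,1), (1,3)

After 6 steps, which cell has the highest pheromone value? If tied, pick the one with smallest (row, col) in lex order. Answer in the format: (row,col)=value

Step 1: ant0:(1,1)->N->(0,1) | ant1:(1,3)->N->(0,3)
  grid max=2 at (4,3)
Step 2: ant0:(0,1)->E->(0,2) | ant1:(0,3)->E->(0,4)
  grid max=1 at (0,2)
Step 3: ant0:(0,2)->E->(0,3) | ant1:(0,4)->S->(1,4)
  grid max=1 at (0,3)
Step 4: ant0:(0,3)->E->(0,4) | ant1:(1,4)->N->(0,4)
  grid max=3 at (0,4)
Step 5: ant0:(0,4)->S->(1,4) | ant1:(0,4)->S->(1,4)
  grid max=3 at (1,4)
Step 6: ant0:(1,4)->N->(0,4) | ant1:(1,4)->N->(0,4)
  grid max=5 at (0,4)
Final grid:
  0 0 0 0 5
  0 0 0 0 2
  0 0 0 0 0
  0 0 0 0 0
  0 0 0 0 0
Max pheromone 5 at (0,4)

Answer: (0,4)=5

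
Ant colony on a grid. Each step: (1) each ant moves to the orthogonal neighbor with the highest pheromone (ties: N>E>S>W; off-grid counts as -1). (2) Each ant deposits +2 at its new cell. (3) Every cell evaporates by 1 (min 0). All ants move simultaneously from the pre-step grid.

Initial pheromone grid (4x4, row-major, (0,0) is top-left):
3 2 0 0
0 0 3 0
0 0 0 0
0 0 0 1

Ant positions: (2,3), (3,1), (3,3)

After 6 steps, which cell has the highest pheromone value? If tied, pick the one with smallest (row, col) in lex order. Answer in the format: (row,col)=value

Answer: (3,3)=7

Derivation:
Step 1: ant0:(2,3)->S->(3,3) | ant1:(3,1)->N->(2,1) | ant2:(3,3)->N->(2,3)
  grid max=2 at (0,0)
Step 2: ant0:(3,3)->N->(2,3) | ant1:(2,1)->N->(1,1) | ant2:(2,3)->S->(3,3)
  grid max=3 at (3,3)
Step 3: ant0:(2,3)->S->(3,3) | ant1:(1,1)->E->(1,2) | ant2:(3,3)->N->(2,3)
  grid max=4 at (3,3)
Step 4: ant0:(3,3)->N->(2,3) | ant1:(1,2)->N->(0,2) | ant2:(2,3)->S->(3,3)
  grid max=5 at (3,3)
Step 5: ant0:(2,3)->S->(3,3) | ant1:(0,2)->S->(1,2) | ant2:(3,3)->N->(2,3)
  grid max=6 at (3,3)
Step 6: ant0:(3,3)->N->(2,3) | ant1:(1,2)->N->(0,2) | ant2:(2,3)->S->(3,3)
  grid max=7 at (3,3)
Final grid:
  0 0 1 0
  0 0 1 0
  0 0 0 6
  0 0 0 7
Max pheromone 7 at (3,3)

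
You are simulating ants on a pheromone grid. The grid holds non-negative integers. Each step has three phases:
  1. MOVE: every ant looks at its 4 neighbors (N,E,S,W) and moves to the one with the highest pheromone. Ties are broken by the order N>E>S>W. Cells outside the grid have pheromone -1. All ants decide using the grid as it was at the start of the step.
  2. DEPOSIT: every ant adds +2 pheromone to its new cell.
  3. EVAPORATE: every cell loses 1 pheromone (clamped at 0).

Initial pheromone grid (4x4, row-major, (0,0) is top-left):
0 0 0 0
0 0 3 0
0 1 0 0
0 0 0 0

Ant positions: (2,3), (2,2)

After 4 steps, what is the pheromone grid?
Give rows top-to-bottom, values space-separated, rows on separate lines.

After step 1: ants at (1,3),(1,2)
  0 0 0 0
  0 0 4 1
  0 0 0 0
  0 0 0 0
After step 2: ants at (1,2),(1,3)
  0 0 0 0
  0 0 5 2
  0 0 0 0
  0 0 0 0
After step 3: ants at (1,3),(1,2)
  0 0 0 0
  0 0 6 3
  0 0 0 0
  0 0 0 0
After step 4: ants at (1,2),(1,3)
  0 0 0 0
  0 0 7 4
  0 0 0 0
  0 0 0 0

0 0 0 0
0 0 7 4
0 0 0 0
0 0 0 0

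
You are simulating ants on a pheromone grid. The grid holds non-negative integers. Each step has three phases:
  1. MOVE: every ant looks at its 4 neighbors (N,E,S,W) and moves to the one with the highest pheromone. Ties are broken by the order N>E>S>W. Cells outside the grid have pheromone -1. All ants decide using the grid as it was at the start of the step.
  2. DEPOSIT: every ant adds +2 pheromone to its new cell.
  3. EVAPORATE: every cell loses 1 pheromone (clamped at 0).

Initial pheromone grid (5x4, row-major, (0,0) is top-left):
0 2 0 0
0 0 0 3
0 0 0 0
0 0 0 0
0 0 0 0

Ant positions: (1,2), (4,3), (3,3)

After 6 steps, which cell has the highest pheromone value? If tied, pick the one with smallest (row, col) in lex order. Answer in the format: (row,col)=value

Answer: (1,3)=13

Derivation:
Step 1: ant0:(1,2)->E->(1,3) | ant1:(4,3)->N->(3,3) | ant2:(3,3)->N->(2,3)
  grid max=4 at (1,3)
Step 2: ant0:(1,3)->S->(2,3) | ant1:(3,3)->N->(2,3) | ant2:(2,3)->N->(1,3)
  grid max=5 at (1,3)
Step 3: ant0:(2,3)->N->(1,3) | ant1:(2,3)->N->(1,3) | ant2:(1,3)->S->(2,3)
  grid max=8 at (1,3)
Step 4: ant0:(1,3)->S->(2,3) | ant1:(1,3)->S->(2,3) | ant2:(2,3)->N->(1,3)
  grid max=9 at (1,3)
Step 5: ant0:(2,3)->N->(1,3) | ant1:(2,3)->N->(1,3) | ant2:(1,3)->S->(2,3)
  grid max=12 at (1,3)
Step 6: ant0:(1,3)->S->(2,3) | ant1:(1,3)->S->(2,3) | ant2:(2,3)->N->(1,3)
  grid max=13 at (1,3)
Final grid:
  0 0 0 0
  0 0 0 13
  0 0 0 12
  0 0 0 0
  0 0 0 0
Max pheromone 13 at (1,3)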